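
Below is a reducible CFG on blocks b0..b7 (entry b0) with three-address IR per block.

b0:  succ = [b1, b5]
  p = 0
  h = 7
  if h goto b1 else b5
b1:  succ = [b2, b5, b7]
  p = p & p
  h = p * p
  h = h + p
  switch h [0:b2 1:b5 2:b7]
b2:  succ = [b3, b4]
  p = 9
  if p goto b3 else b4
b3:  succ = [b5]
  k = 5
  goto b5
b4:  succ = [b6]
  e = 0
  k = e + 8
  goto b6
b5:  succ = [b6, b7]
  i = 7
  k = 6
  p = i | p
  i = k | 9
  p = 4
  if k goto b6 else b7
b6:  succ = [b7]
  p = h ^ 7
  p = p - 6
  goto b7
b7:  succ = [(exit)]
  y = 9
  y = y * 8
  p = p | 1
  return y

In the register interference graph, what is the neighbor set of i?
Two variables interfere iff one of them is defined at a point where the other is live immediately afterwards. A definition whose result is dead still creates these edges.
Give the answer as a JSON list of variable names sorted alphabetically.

Answer: ["h", "k", "p"]

Working:
Per-block:
  b0: def={h,p} ue=∅
  b1: def={h,p} ue={p}
  b2: def={p} ue=∅
  b3: def={k} ue=∅
  b4: def={e,k} ue=∅
  b5: def={i,k,p} ue={p}
  b6: def={p} ue={h}
  b7: def={p,y} ue={p}

Backward fixpoint:
  b0: in=∅ out={h,p}
  b1: in={p} out={h,p}
  b2: in={h} out={h,p}
  b3: in={h,p} out={h,p}
  b4: in={h} out={h}
  b5: in={h,p} out={h,p}
  b6: in={h} out={p}
  b7: in={p} out=∅

Interference:
  e — {h}
  h — {e,i,k,p}
  i — {h,k,p}
  k — {h,i,p}
  p — {h,i,k,y}
  y — {p}

N(i) = ["h", "k", "p"]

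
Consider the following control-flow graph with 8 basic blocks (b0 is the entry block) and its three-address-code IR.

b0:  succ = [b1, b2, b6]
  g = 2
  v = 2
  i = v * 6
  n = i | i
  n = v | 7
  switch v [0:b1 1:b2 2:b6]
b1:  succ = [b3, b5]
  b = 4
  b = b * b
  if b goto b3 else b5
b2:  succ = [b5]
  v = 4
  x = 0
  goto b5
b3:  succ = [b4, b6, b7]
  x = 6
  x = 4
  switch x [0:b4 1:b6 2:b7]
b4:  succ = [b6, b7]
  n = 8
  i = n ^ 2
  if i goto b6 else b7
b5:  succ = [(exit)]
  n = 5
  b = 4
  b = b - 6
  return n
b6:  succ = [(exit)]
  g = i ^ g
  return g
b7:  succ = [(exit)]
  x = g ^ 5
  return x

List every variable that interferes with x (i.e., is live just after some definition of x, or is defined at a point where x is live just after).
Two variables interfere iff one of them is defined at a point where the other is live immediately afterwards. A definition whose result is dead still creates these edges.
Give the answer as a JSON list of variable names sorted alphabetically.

Answer: ["g", "i"]

Derivation:
def/use:
  b0: {g,i,n,v} / ∅
  b1: {b} / ∅
  b2: {v,x} / ∅
  b3: {x} / ∅
  b4: {i,n} / ∅
  b5: {b,n} / ∅
  b6: {g} / {g,i}
  b7: {x} / {g}

Live sets:
  b0: in=∅ out={g,i}
  b1: in={g,i} out={g,i}
  b2: in=∅ out=∅
  b3: in={g,i} out={g,i}
  b4: in={g} out={g,i}
  b5: in=∅ out=∅
  b6: in={g,i} out=∅
  b7: in={g} out=∅

Interfere edges:
  b: {g,i,n}
  g: {b,i,n,v,x}
  i: {b,g,n,v,x}
  n: {b,g,i,v}
  v: {g,i,n}
  x: {g,i}

N(x) = ["g", "i"]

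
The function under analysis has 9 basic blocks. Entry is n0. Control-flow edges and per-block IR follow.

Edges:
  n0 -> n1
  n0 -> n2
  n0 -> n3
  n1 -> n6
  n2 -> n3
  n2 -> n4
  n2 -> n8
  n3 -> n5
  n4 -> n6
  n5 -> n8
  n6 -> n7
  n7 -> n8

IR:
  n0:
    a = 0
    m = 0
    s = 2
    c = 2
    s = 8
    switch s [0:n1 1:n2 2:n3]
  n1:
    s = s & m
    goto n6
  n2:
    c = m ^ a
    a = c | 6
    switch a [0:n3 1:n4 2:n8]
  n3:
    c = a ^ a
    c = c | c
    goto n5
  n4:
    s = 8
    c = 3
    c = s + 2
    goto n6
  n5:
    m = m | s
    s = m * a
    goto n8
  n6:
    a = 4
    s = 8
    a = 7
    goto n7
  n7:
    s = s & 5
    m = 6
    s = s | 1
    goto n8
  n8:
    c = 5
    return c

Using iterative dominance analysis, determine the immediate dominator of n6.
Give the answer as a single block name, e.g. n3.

idom tree: n1←n0 n2←n0 n3←n0 n4←n2 n5←n3 n6←n0 n7←n6 n8←n0
Dom at joins:
  n3: preds {n0,n2}: {n0} ∩ {n0,n2} = {n0}; idom=n0
  n6: preds {n1,n4}: {n0,n1} ∩ {n0,n2,n4} = {n0}; idom=n0
  n8: preds {n2,n5,n7}: {n0,n2} ∩ {n0,n3,n5} ∩ {n0,n6,n7} = {n0}; idom=n0

idom(n6) = n0

Answer: n0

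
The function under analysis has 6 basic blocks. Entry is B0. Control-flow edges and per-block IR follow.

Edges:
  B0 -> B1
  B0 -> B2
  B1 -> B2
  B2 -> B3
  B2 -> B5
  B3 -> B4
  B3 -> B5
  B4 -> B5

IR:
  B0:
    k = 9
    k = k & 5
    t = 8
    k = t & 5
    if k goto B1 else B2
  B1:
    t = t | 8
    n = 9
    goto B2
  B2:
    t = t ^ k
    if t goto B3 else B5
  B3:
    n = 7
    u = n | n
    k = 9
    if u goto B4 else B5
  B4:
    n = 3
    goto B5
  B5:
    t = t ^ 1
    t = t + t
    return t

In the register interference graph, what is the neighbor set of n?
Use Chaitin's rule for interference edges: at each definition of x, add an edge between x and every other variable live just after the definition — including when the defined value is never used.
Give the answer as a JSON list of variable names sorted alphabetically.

Per-block:
  B0 def {k,t} use ∅
  B1 def {n,t} use {t}
  B2 def {t} use {k,t}
  B3 def {k,n,u} use ∅
  B4 def {n} use ∅
  B5 def {t} use {t}

Liveness:
  B0: in=∅ out={k,t}
  B1: in={k,t} out={k,t}
  B2: in={k,t} out={t}
  B3: in={t} out={t}
  B4: in={t} out={t}
  B5: in={t} out=∅

Interfere edges:
  k: {n,t,u}
  n: {k,t}
  t: {k,n,u}
  u: {k,t}

N(n) = ["k", "t"]

Answer: ["k", "t"]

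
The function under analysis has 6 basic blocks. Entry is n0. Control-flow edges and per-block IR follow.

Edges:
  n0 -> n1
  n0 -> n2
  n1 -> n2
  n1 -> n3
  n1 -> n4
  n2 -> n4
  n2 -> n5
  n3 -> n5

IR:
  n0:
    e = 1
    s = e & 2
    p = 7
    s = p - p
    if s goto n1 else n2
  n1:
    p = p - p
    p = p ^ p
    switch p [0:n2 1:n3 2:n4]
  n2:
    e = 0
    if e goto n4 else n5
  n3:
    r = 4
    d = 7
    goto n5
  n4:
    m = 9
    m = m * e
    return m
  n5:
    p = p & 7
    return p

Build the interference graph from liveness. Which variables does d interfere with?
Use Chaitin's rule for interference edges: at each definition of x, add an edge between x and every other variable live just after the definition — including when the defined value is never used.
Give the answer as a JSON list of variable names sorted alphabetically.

Answer: ["p"]

Derivation:
Per-block:
  n0: def={e,p,s} ue=∅
  n1: def={p} ue={p}
  n2: def={e} ue=∅
  n3: def={d,r} ue=∅
  n4: def={m} ue={e}
  n5: def={p} ue={p}

Backward fixpoint:
  n0 li=∅ lo={e,p}
  n1 li={e,p} lo={e,p}
  n2 li={p} lo={e,p}
  n3 li={p} lo={p}
  n4 li={e} lo=∅
  n5 li={p} lo=∅

Interference:
  d↔{p}
  e↔{m,p,s}
  m↔{e}
  p↔{d,e,r,s}
  r↔{p}
  s↔{e,p}

N(d) = ["p"]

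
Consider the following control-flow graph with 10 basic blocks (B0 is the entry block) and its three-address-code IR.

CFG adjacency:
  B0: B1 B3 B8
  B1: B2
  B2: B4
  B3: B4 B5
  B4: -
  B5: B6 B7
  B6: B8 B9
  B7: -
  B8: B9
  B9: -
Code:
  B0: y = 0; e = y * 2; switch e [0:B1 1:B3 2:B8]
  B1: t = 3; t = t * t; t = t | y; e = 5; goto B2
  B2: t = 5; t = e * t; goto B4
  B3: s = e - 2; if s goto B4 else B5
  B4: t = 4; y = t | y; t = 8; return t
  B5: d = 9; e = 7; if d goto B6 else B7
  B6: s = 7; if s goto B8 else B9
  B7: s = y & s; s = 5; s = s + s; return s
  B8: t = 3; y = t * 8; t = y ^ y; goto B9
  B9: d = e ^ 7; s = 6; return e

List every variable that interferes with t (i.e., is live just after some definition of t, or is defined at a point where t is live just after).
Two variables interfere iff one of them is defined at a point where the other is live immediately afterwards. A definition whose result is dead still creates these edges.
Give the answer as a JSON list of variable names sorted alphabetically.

Answer: ["e", "y"]

Working:
Block summaries:
  B0: def={e,y} ue=∅
  B1: def={e,t} ue={y}
  B2: def={t} ue={e}
  B3: def={s} ue={e}
  B4: def={t,y} ue={y}
  B5: def={d,e} ue=∅
  B6: def={s} ue=∅
  B7: def={s} ue={s,y}
  B8: def={t,y} ue=∅
  B9: def={d,s} ue={e}

Liveness:
  B0: in=∅ out={e,y}
  B1: in={y} out={e,y}
  B2: in={e,y} out={y}
  B3: in={e,y} out={s,y}
  B4: in={y} out=∅
  B5: in={s,y} out={e,s,y}
  B6: in={e} out={e}
  B7: in={s,y} out=∅
  B8: in={e} out={e}
  B9: in={e} out=∅

Interference:
  d: {e,s,y}
  e: {d,s,t,y}
  s: {d,e,y}
  t: {e,y}
  y: {d,e,s,t}

N(t) = ["e", "y"]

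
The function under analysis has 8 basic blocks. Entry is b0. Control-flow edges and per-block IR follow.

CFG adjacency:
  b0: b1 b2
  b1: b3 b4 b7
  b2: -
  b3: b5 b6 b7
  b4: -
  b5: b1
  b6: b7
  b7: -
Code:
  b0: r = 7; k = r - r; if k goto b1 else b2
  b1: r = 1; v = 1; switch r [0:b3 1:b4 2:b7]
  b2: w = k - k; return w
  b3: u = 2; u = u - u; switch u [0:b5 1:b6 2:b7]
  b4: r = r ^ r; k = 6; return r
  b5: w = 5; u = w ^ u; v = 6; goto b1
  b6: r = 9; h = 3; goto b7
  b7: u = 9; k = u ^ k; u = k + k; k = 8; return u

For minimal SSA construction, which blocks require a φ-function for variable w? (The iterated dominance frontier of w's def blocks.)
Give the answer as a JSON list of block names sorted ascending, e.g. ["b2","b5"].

idom tree: b1←b0 b2←b0 b3←b1 b4←b1 b5←b3 b6←b3 b7←b1
Dom at joins:
  b1: preds {b0,b5}: {b0} ∩ {b0,b1,b3,b5} = {b0}; idom=b0
  b7: preds {b1,b3,b6}: {b0,b1} ∩ {b0,b1,b3} ∩ {b0,b1,b3,b6} = {b0,b1}; idom=b1

DF derivation:
  b1←b0: walk · to b0
  b1←b5: walk b5→b3→b1 to b0
  b7←b1: walk · to b1
  b7←b3: walk b3 to b1
  b7←b6: walk b6→b3 to b1
  b0 → ∅
  b1 → {b1}
  b2 → ∅
  b3 → {b1,b7}
  b4 → ∅
  b5 → {b1}
  b6 → {b7}
  b7 → ∅

φ for w: defs {b2,b5}
  DF⁺ = {b1}

Answer: ["b1"]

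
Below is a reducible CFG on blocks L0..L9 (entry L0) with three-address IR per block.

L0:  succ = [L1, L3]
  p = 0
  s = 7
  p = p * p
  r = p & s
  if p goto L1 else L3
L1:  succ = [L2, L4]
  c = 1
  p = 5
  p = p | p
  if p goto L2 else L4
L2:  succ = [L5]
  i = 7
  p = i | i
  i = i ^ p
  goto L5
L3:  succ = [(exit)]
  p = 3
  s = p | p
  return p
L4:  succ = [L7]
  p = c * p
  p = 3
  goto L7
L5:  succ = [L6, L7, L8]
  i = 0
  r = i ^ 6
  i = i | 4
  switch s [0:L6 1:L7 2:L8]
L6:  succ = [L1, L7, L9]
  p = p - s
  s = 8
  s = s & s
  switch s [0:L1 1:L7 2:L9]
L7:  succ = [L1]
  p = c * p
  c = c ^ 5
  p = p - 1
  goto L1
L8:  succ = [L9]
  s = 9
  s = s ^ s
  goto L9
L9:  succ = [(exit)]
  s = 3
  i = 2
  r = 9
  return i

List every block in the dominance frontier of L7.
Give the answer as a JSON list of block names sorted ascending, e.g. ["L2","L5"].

idom tree: L1←L0 L2←L1 L3←L0 L4←L1 L5←L2 L6←L5 L7←L1 L8←L5 L9←L5
Dom∩ at merges:
  L1: preds {L0,L6,L7}: {L0} ∩ {L0,L1,L2,L5,L6} ∩ {L0,L1,L7} = {L0}; idom=L0
  L7: preds {L4,L5,L6}: {L0,L1,L4} ∩ {L0,L1,L2,L5} ∩ {L0,L1,L2,L5,L6} = {L0,L1}; idom=L1
  L9: preds {L6,L8}: {L0,L1,L2,L5,L6} ∩ {L0,L1,L2,L5,L8} = {L0,L1,L2,L5}; idom=L5

DF walk-up:
  join L1 pred L0: · stop@L0
  join L1 pred L6: L6→L5→L2→L1 stop@L0
  join L1 pred L7: L7→L1 stop@L0
  join L7 pred L4: L4 stop@L1
  join L7 pred L5: L5→L2 stop@L1
  join L7 pred L6: L6→L5→L2 stop@L1
  join L9 pred L6: L6 stop@L5
  join L9 pred L8: L8 stop@L5
  DF(L0)=∅
  DF(L1)={L1}
  DF(L2)={L1,L7}
  DF(L3)=∅
  DF(L4)={L7}
  DF(L5)={L1,L7}
  DF(L6)={L1,L7,L9}
  DF(L7)={L1}
  DF(L8)={L9}
  DF(L9)=∅

DF(L7) = ["L1"]

Answer: ["L1"]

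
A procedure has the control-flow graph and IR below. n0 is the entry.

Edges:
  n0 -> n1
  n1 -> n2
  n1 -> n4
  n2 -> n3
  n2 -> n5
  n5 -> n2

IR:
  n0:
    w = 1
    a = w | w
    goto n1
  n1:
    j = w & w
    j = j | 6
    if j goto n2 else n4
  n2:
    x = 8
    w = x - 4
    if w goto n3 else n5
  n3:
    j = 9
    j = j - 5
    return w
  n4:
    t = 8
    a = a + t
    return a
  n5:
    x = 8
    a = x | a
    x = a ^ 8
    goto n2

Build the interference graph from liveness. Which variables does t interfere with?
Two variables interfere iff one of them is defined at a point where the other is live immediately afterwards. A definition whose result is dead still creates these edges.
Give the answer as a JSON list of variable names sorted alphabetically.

def/use:
  n0 def {a,w} use ∅
  n1 def {j} use {w}
  n2 def {w,x} use ∅
  n3 def {j} use {w}
  n4 def {a,t} use {a}
  n5 def {a,x} use {a}

Backward fixpoint:
  n0 li=∅ lo={a,w}
  n1 li={a,w} lo={a}
  n2 li={a} lo={a,w}
  n3 li={w} lo=∅
  n4 li={a} lo=∅
  n5 li={a} lo={a}

Conflict graph:
  a↔{j,t,w,x}
  j↔{a,w}
  t↔{a}
  w↔{a,j}
  x↔{a}

N(t) = ["a"]

Answer: ["a"]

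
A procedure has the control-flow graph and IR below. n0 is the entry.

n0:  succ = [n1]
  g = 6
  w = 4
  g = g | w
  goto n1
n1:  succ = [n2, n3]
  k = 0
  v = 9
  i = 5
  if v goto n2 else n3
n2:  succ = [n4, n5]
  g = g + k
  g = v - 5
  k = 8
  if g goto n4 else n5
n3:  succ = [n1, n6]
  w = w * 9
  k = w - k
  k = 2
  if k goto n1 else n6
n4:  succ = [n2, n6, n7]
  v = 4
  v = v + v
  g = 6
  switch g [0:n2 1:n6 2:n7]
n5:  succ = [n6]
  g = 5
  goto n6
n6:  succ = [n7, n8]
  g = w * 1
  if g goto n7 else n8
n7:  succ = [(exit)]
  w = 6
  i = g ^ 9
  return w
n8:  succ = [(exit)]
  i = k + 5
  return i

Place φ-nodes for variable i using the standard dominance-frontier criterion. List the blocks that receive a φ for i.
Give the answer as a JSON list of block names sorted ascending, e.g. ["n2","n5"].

Answer: ["n1"]

Working:
idom tree: n1←n0 n2←n1 n3←n1 n4←n2 n5←n2 n6←n1 n7←n1 n8←n6
Dom∩ at merges:
  n1: preds {n0,n3}: {n0} ∩ {n0,n1,n3} = {n0}; idom=n0
  n2: preds {n1,n4}: {n0,n1} ∩ {n0,n1,n2,n4} = {n0,n1}; idom=n1
  n6: preds {n3,n4,n5}: {n0,n1,n3} ∩ {n0,n1,n2,n4} ∩ {n0,n1,n2,n5} = {n0,n1}; idom=n1
  n7: preds {n4,n6}: {n0,n1,n2,n4} ∩ {n0,n1,n6} = {n0,n1}; idom=n1

DF walk-up:
  n1←n0: walk · to n0
  n1←n3: walk n3→n1 to n0
  n2←n1: walk · to n1
  n2←n4: walk n4→n2 to n1
  n6←n3: walk n3 to n1
  n6←n4: walk n4→n2 to n1
  n6←n5: walk n5→n2 to n1
  n7←n4: walk n4→n2 to n1
  n7←n6: walk n6 to n1
  n0 → ∅
  n1 → {n1}
  n2 → {n2,n6,n7}
  n3 → {n1,n6}
  n4 → {n2,n6,n7}
  n5 → {n6}
  n6 → {n7}
  n7 → ∅
  n8 → ∅

φ for i: defs {n1,n7,n8}
  DF⁺ = {n1}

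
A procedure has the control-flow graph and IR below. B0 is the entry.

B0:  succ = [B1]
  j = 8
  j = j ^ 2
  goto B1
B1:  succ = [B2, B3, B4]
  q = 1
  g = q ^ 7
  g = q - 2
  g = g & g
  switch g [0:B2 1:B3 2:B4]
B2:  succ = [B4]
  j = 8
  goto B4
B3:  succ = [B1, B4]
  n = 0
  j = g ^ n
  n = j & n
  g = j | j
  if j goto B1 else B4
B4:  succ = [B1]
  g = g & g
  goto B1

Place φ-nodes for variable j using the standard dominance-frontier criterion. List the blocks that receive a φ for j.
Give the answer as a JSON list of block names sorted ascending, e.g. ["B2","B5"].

Answer: ["B1", "B4"]

Analysis:
idom tree: B1←B0 B2←B1 B3←B1 B4←B1
Dom at joins:
  B1: preds {B0,B3,B4}: {B0} ∩ {B0,B1,B3} ∩ {B0,B1,B4} = {B0}; idom=B0
  B4: preds {B1,B2,B3}: {B0,B1} ∩ {B0,B1,B2} ∩ {B0,B1,B3} = {B0,B1}; idom=B1

Frontier:
  join B1 pred B0: · stop@B0
  join B1 pred B3: B3→B1 stop@B0
  join B1 pred B4: B4→B1 stop@B0
  join B4 pred B1: · stop@B1
  join B4 pred B2: B2 stop@B1
  join B4 pred B3: B3 stop@B1
  DF(B0)=∅
  DF(B1)={B1}
  DF(B2)={B4}
  DF(B3)={B1,B4}
  DF(B4)={B1}

φ for j: defs {B0,B2,B3}
  DF⁺ = {B1,B4}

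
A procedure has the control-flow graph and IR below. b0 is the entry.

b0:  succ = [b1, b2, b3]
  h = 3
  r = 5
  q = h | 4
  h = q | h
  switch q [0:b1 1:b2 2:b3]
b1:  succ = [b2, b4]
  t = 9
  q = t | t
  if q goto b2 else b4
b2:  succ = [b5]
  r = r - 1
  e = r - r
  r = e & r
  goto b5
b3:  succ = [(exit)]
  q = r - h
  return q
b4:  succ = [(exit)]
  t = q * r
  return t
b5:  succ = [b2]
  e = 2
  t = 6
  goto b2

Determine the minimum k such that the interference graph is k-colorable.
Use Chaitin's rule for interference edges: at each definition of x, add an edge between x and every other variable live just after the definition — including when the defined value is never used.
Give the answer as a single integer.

Answer: 3

Working:
Per-block:
  b0: def={h,q,r} ue=∅
  b1: def={q,t} ue=∅
  b2: def={e,r} ue={r}
  b3: def={q} ue={h,r}
  b4: def={t} ue={q,r}
  b5: def={e,t} ue=∅

Live sets:
  b0: in=∅ out={h,r}
  b1: in={r} out={q,r}
  b2: in={r} out={r}
  b3: in={h,r} out=∅
  b4: in={q,r} out=∅
  b5: in={r} out={r}

Interfere edges:
  e: {r}
  h: {q,r}
  q: {h,r}
  r: {e,h,q,t}
  t: {r}

Chromatic number:
  clique {h,q,r} ⇒ need ≥ 3
  assign e→c1 h→c1 q→c2 r→c0 t→c1 — no edge inside a register ⇒ χ ≤ 3
  χ = 3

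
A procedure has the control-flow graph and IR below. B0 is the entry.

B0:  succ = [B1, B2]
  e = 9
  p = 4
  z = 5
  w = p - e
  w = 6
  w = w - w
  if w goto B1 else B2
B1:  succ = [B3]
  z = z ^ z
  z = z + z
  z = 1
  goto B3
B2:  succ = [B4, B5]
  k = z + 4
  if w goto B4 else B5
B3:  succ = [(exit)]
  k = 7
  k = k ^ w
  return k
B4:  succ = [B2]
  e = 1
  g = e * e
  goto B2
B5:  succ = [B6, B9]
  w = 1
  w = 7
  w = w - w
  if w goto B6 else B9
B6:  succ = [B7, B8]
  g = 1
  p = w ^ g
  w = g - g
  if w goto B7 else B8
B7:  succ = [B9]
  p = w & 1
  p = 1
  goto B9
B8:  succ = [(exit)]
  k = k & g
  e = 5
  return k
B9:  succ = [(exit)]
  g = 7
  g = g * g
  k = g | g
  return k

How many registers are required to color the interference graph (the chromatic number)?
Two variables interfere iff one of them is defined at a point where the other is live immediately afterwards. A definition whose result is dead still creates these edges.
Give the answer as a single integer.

Per-block:
  B0 def {e,p,w,z} use ∅
  B1 def {z} use {z}
  B2 def {k} use {w,z}
  B3 def {k} use {w}
  B4 def {e,g} use ∅
  B5 def {w} use ∅
  B6 def {g,p,w} use {w}
  B7 def {p} use {w}
  B8 def {e,k} use {g,k}
  B9 def {g,k} use ∅

Backward fixpoint:
  B0: in=∅ out={w,z}
  B1: in={w,z} out={w}
  B2: in={w,z} out={k,w,z}
  B3: in={w} out=∅
  B4: in={w,z} out={w,z}
  B5: in={k} out={k,w}
  B6: in={k,w} out={g,k,w}
  B7: in={w} out=∅
  B8: in={g,k} out=∅
  B9: in=∅ out=∅

Interference:
  e — {k,p,w,z}
  g — {k,p,w,z}
  k — {e,g,p,w,z}
  p — {e,g,k,z}
  w — {e,g,k,z}
  z — {e,g,k,p,w}

Registers:
  {e,k,p,z} pairwise interfere (4-clique) ⇒ χ ≥ 4
  4-colouring: c0={k}  c1={z}  c2={e,g}  c3={p,w}
  χ = 4

Answer: 4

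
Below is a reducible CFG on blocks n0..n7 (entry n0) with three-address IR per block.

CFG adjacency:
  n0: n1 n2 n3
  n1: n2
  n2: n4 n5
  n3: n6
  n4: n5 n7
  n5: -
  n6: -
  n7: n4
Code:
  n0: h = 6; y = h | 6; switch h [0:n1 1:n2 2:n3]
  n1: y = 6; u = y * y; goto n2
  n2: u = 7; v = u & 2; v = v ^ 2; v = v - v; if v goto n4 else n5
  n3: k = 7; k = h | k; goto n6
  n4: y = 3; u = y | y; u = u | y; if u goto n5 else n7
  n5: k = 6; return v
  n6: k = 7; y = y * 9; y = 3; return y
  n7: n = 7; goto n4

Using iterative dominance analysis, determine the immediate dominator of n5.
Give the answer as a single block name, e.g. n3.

idom tree: n1←n0 n2←n0 n3←n0 n4←n2 n5←n2 n6←n3 n7←n4
Join-block Dom:
  n2: preds {n0,n1}: {n0} ∩ {n0,n1} = {n0}; idom=n0
  n4: preds {n2,n7}: {n0,n2} ∩ {n0,n2,n4,n7} = {n0,n2}; idom=n2
  n5: preds {n2,n4}: {n0,n2} ∩ {n0,n2,n4} = {n0,n2}; idom=n2

idom(n5) = n2

Answer: n2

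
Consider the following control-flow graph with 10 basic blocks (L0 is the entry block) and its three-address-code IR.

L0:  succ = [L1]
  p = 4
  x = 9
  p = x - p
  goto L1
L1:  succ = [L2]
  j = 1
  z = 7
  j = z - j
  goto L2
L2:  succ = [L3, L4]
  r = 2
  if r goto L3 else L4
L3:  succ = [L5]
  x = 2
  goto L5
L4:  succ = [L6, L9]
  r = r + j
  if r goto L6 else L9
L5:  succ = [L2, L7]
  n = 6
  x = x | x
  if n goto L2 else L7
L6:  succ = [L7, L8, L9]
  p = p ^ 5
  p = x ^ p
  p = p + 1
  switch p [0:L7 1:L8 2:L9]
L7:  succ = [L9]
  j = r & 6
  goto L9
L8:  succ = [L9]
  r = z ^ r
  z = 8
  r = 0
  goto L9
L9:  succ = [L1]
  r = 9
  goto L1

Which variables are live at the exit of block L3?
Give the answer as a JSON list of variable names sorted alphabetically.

def/use:
  L0: def={p,x} ue=∅
  L1: def={j,z} ue=∅
  L2: def={r} ue=∅
  L3: def={x} ue=∅
  L4: def={r} ue={j,r}
  L5: def={n,x} ue={x}
  L6: def={p} ue={p,x}
  L7: def={j} ue={r}
  L8: def={r,z} ue={r,z}
  L9: def={r} ue=∅

Liveness:
  L0 li=∅ lo={p,x}
  L1 li={p,x} lo={j,p,x,z}
  L2 li={j,p,x,z} lo={j,p,r,x,z}
  L3 li={j,p,r,z} lo={j,p,r,x,z}
  L4 li={j,p,r,x,z} lo={p,r,x,z}
  L5 li={j,p,r,x,z} lo={j,p,r,x,z}
  L6 li={p,r,x,z} lo={p,r,x,z}
  L7 li={p,r,x} lo={p,x}
  L8 li={p,r,x,z} lo={p,x}
  L9 li={p,x} lo={p,x}

live-out(L3) = ["j", "p", "r", "x", "z"]

Answer: ["j", "p", "r", "x", "z"]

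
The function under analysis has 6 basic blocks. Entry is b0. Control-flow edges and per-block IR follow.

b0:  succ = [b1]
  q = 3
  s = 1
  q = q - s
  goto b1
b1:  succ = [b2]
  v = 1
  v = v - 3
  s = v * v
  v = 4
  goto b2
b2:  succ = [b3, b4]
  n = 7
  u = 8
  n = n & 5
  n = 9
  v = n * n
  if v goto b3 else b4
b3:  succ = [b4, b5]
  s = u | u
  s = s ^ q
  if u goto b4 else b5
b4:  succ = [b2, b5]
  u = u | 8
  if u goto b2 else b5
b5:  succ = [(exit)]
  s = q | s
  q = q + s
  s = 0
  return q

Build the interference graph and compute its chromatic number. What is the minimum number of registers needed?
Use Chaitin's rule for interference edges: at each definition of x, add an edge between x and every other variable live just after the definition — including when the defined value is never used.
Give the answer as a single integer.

Answer: 4

Analysis:
Per-block:
  b0: {q,s} / ∅
  b1: {s,v} / ∅
  b2: {n,u,v} / ∅
  b3: {s} / {q,u}
  b4: {u} / {u}
  b5: {q,s} / {q,s}

Liveness:
  live b0: ∅→{q}
  live b1: {q}→{q,s}
  live b2: {q,s}→{q,s,u}
  live b3: {q,u}→{q,s,u}
  live b4: {q,s,u}→{q,s}
  live b5: {q,s}→∅

Interference:
  n: {q,s,u}
  q: {n,s,u,v}
  s: {n,q,u,v}
  u: {n,q,s,v}
  v: {q,s,u}

Colouring:
  {n,q,s,u} pairwise interfere (4-clique) ⇒ χ ≥ 4
  4-colouring: c0={q}  c1={s}  c2={u}  c3={n,v}
  χ = 4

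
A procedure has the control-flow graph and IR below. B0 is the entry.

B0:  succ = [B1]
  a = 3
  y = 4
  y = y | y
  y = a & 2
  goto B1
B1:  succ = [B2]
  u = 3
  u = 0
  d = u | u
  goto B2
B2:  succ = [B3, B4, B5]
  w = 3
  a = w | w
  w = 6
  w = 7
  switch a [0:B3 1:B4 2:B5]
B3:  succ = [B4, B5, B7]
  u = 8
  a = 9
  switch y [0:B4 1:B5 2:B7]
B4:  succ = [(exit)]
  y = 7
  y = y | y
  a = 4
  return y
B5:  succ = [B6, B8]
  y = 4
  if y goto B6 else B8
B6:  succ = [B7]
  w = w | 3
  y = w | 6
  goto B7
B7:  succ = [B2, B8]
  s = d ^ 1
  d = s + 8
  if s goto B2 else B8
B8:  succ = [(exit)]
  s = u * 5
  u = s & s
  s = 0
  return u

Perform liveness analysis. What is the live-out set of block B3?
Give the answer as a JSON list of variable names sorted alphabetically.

Per-block:
  B0: {a,y} / ∅
  B1: {d,u} / ∅
  B2: {a,w} / ∅
  B3: {a,u} / {y}
  B4: {a,y} / ∅
  B5: {y} / ∅
  B6: {w,y} / {w}
  B7: {d,s} / {d}
  B8: {s,u} / {u}

Liveness:
  B0: in=∅ out={y}
  B1: in={y} out={d,u,y}
  B2: in={d,u,y} out={d,u,w,y}
  B3: in={d,w,y} out={d,u,w,y}
  B4: in=∅ out=∅
  B5: in={d,u,w} out={d,u,w}
  B6: in={d,u,w} out={d,u,y}
  B7: in={d,u,y} out={d,u,y}
  B8: in={u} out=∅

live-out(B3) = ["d", "u", "w", "y"]

Answer: ["d", "u", "w", "y"]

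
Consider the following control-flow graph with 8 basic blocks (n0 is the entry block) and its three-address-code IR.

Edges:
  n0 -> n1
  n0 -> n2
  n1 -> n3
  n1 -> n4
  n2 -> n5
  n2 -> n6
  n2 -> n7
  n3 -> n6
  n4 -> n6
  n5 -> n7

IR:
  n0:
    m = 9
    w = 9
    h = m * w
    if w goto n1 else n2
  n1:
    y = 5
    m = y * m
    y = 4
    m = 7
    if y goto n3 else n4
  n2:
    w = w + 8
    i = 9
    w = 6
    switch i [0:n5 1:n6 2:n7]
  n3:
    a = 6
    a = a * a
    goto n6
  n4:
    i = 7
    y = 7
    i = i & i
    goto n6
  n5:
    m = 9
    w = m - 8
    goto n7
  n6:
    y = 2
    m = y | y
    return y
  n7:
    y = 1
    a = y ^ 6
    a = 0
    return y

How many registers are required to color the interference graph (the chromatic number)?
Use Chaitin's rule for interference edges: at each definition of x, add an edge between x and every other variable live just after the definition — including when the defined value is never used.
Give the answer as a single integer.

Answer: 3

Analysis:
Per-block:
  n0: def={h,m,w} ue=∅
  n1: def={m,y} ue={m}
  n2: def={i,w} ue={w}
  n3: def={a} ue=∅
  n4: def={i,y} ue=∅
  n5: def={m,w} ue=∅
  n6: def={m,y} ue=∅
  n7: def={a,y} ue=∅

Backward fixpoint:
  live n0: ∅→{m,w}
  live n1: {m}→∅
  live n2: {w}→∅
  live n3: ∅→∅
  live n4: ∅→∅
  live n5: ∅→∅
  live n6: ∅→∅
  live n7: ∅→∅

Interfere edges:
  a↔{y}
  h↔{m,w}
  i↔{w,y}
  m↔{h,w,y}
  w↔{h,i,m}
  y↔{a,i,m}

Colouring:
  {h,m,w} pairwise interfere (3-clique) ⇒ χ ≥ 3
  assign a→R0 h→R2 i→R0 m→R0 w→R1 y→R1 — no edge inside a register ⇒ χ ≤ 3
  χ = 3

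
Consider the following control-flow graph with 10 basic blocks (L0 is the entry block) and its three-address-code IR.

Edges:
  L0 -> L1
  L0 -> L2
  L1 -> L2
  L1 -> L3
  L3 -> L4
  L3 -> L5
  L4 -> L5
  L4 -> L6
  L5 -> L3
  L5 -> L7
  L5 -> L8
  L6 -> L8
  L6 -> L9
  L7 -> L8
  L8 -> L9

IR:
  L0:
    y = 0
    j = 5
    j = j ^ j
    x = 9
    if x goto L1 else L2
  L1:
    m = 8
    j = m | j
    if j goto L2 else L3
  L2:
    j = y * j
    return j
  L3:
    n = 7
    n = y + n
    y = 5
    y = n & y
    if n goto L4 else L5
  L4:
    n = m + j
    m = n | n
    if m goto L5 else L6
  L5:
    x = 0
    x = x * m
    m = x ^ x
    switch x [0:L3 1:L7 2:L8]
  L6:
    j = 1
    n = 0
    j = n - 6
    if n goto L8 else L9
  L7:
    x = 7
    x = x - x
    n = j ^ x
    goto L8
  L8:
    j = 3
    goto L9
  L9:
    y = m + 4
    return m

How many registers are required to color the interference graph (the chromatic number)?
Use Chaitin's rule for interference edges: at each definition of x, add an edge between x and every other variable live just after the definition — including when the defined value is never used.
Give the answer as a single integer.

Answer: 4

Analysis:
Per-block:
  L0 def {j,x,y} use ∅
  L1 def {j,m} use {j}
  L2 def {j} use {j,y}
  L3 def {n,y} use {y}
  L4 def {m,n} use {j,m}
  L5 def {m,x} use {m}
  L6 def {j,n} use ∅
  L7 def {n,x} use {j}
  L8 def {j} use ∅
  L9 def {y} use {m}

Backward fixpoint:
  L0: in=∅ out={j,y}
  L1: in={j,y} out={j,m,y}
  L2: in={j,y} out=∅
  L3: in={j,m,y} out={j,m,y}
  L4: in={j,m,y} out={j,m,y}
  L5: in={j,m,y} out={j,m,y}
  L6: in={m} out={m}
  L7: in={j,m} out={m}
  L8: in={m} out={m}
  L9: in={m} out=∅

Interfere edges:
  j↔{m,n,x,y}
  m↔{j,n,x,y}
  n↔{j,m,y}
  x↔{j,m,y}
  y↔{j,m,n,x}

Registers:
  clique {j,m,n,y} ⇒ need ≥ 4
  assign j→R0 m→R1 n→R3 x→R3 y→R2 — no edge inside a register ⇒ χ ≤ 4
  χ = 4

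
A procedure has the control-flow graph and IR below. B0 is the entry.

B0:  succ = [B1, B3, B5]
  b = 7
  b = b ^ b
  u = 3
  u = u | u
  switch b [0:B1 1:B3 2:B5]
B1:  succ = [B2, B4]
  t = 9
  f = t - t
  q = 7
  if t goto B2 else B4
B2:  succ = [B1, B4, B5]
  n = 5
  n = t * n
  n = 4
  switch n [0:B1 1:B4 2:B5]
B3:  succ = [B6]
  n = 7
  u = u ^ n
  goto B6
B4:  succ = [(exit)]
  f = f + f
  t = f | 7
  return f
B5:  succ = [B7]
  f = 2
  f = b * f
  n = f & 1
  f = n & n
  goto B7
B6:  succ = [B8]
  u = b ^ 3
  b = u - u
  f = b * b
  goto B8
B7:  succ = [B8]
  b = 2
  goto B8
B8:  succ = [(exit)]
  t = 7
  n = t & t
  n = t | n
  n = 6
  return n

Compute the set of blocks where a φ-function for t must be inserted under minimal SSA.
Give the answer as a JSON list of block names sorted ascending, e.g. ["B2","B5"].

idom tree: B1←B0 B2←B1 B3←B0 B4←B1 B5←B0 B6←B3 B7←B5 B8←B0
Dom∩ at merges:
  B1: preds {B0,B2}: {B0} ∩ {B0,B1,B2} = {B0}; idom=B0
  B4: preds {B1,B2}: {B0,B1} ∩ {B0,B1,B2} = {B0,B1}; idom=B1
  B5: preds {B0,B2}: {B0} ∩ {B0,B1,B2} = {B0}; idom=B0
  B8: preds {B6,B7}: {B0,B3,B6} ∩ {B0,B5,B7} = {B0}; idom=B0

DF walk-up:
  B1←B0: walk · to B0
  B1←B2: walk B2→B1 to B0
  B4←B1: walk · to B1
  B4←B2: walk B2 to B1
  B5←B0: walk · to B0
  B5←B2: walk B2→B1 to B0
  B8←B6: walk B6→B3 to B0
  B8←B7: walk B7→B5 to B0
  B0 → ∅
  B1 → {B1,B5}
  B2 → {B1,B4,B5}
  B3 → {B8}
  B4 → ∅
  B5 → {B8}
  B6 → {B8}
  B7 → {B8}
  B8 → ∅

φ for t: defs {B1,B4,B8}
  DF⁺ = {B1,B5,B8}

Answer: ["B1", "B5", "B8"]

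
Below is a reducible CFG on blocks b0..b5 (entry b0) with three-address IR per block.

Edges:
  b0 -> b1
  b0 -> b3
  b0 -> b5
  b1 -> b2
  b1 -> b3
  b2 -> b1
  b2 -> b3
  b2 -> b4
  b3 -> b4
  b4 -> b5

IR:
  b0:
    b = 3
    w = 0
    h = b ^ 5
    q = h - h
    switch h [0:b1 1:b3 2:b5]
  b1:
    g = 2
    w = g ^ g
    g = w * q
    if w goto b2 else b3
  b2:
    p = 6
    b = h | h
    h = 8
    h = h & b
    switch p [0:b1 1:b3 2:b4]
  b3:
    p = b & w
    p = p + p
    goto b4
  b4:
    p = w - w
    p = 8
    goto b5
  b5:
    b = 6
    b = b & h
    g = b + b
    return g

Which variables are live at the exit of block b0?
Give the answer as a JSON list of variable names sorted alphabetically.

Answer: ["b", "h", "q", "w"]

Derivation:
Block summaries:
  b0 def {b,h,q,w} use ∅
  b1 def {g,w} use {q}
  b2 def {b,h,p} use {h}
  b3 def {p} use {b,w}
  b4 def {p} use {w}
  b5 def {b,g} use {h}

Backward fixpoint:
  b0: in=∅ out={b,h,q,w}
  b1: in={b,h,q} out={b,h,q,w}
  b2: in={h,q,w} out={b,h,q,w}
  b3: in={b,h,w} out={h,w}
  b4: in={h,w} out={h}
  b5: in={h} out=∅

live-out(b0) = ["b", "h", "q", "w"]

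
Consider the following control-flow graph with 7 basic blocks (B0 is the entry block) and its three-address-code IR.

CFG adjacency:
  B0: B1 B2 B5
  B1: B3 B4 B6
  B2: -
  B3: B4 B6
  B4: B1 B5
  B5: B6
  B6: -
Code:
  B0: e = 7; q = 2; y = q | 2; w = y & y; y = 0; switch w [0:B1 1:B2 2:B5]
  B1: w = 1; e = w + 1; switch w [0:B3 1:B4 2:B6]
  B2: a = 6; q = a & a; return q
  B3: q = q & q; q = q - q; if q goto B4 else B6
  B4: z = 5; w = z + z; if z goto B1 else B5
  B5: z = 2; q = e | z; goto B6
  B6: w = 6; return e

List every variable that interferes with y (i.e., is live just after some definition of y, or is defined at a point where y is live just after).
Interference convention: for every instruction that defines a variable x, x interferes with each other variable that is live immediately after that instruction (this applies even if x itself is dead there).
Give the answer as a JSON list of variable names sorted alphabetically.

def/use:
  B0: {e,q,w,y} / ∅
  B1: {e,w} / ∅
  B2: {a,q} / ∅
  B3: {q} / {q}
  B4: {w,z} / ∅
  B5: {q,z} / {e}
  B6: {w} / {e}

Backward fixpoint:
  B0 li=∅ lo={e,q}
  B1 li={q} lo={e,q}
  B2 li=∅ lo=∅
  B3 li={e,q} lo={e,q}
  B4 li={e,q} lo={e,q}
  B5 li={e} lo={e}
  B6 li={e} lo=∅

Interfere edges:
  a: ∅
  e: {q,w,y,z}
  q: {e,w,y,z}
  w: {e,q,y,z}
  y: {e,q,w}
  z: {e,q,w}

N(y) = ["e", "q", "w"]

Answer: ["e", "q", "w"]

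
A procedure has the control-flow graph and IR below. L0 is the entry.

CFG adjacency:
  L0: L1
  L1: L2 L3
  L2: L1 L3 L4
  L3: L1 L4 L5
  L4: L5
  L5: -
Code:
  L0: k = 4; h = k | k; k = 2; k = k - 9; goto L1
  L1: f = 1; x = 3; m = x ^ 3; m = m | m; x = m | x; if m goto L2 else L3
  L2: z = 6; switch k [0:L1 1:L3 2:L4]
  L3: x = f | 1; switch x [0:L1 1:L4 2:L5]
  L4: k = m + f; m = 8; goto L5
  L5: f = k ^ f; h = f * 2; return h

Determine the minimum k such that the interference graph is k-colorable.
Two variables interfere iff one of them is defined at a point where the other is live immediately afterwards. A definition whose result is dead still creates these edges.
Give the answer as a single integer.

Answer: 4

Working:
Block summaries:
  L0: {h,k} / ∅
  L1: {f,m,x} / ∅
  L2: {z} / {k}
  L3: {x} / {f}
  L4: {k,m} / {f,m}
  L5: {f,h} / {f,k}

Live sets:
  L0 li=∅ lo={k}
  L1 li={k} lo={f,k,m}
  L2 li={f,k,m} lo={f,k,m}
  L3 li={f,k,m} lo={f,k,m}
  L4 li={f,m} lo={f,k}
  L5 li={f,k} lo=∅

Interfere edges:
  f — {k,m,x,z}
  h — ∅
  k — {f,m,x,z}
  m — {f,k,x,z}
  x — {f,k,m}
  z — {f,k,m}

Registers:
  {f,k,m,x} pairwise interfere (4-clique) ⇒ χ ≥ 4
  assign f→r0 h→r0 k→r1 m→r2 x→r3 z→r3 — no edge inside a register ⇒ χ ≤ 4
  χ = 4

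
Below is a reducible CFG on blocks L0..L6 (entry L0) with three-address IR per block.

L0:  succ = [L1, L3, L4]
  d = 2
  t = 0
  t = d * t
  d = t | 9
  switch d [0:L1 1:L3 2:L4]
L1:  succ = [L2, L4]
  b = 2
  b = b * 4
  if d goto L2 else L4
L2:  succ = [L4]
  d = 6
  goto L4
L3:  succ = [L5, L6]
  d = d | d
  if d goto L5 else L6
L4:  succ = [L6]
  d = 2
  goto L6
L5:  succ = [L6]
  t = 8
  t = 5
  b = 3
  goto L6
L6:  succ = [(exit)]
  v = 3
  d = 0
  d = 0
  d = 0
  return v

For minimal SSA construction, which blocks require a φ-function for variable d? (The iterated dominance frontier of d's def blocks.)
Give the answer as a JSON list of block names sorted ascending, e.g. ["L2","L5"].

idom tree: L1←L0 L2←L1 L3←L0 L4←L0 L5←L3 L6←L0
Dom∩ at merges:
  L4: preds {L0,L1,L2}: {L0} ∩ {L0,L1} ∩ {L0,L1,L2} = {L0}; idom=L0
  L6: preds {L3,L4,L5}: {L0,L3} ∩ {L0,L4} ∩ {L0,L3,L5} = {L0}; idom=L0

DF walk-up:
  join L4 pred L0: · stop@L0
  join L4 pred L1: L1 stop@L0
  join L4 pred L2: L2→L1 stop@L0
  join L6 pred L3: L3 stop@L0
  join L6 pred L4: L4 stop@L0
  join L6 pred L5: L5→L3 stop@L0
  L0: DF=∅
  L1: DF={L4}
  L2: DF={L4}
  L3: DF={L6}
  L4: DF={L6}
  L5: DF={L6}
  L6: DF=∅

φ for d: defs {L0,L2,L3,L4,L6}
  DF⁺ = {L4,L6}

Answer: ["L4", "L6"]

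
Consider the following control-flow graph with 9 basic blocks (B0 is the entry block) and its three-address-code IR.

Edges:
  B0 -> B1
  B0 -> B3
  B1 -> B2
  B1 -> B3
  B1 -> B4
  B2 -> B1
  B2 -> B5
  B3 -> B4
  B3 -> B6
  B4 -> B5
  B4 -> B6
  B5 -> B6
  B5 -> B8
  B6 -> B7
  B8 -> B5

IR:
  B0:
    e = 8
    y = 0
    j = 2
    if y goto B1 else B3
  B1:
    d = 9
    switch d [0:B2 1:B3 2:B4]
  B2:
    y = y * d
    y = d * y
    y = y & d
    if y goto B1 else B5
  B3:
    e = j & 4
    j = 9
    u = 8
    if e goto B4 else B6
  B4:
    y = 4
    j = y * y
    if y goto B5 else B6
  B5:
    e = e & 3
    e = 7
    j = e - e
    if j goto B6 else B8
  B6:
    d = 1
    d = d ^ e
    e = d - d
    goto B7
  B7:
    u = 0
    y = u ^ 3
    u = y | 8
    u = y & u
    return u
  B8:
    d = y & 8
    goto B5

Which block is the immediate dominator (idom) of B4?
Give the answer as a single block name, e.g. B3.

idom tree: B1←B0 B2←B1 B3←B0 B4←B0 B5←B0 B6←B0 B7←B6 B8←B5
Join-block Dom:
  B1: preds {B0,B2}: {B0} ∩ {B0,B1,B2} = {B0}; idom=B0
  B3: preds {B0,B1}: {B0} ∩ {B0,B1} = {B0}; idom=B0
  B4: preds {B1,B3}: {B0,B1} ∩ {B0,B3} = {B0}; idom=B0
  B5: preds {B2,B4,B8}: {B0,B1,B2} ∩ {B0,B4} ∩ {B0,B5,B8} = {B0}; idom=B0
  B6: preds {B3,B4,B5}: {B0,B3} ∩ {B0,B4} ∩ {B0,B5} = {B0}; idom=B0

idom(B4) = B0

Answer: B0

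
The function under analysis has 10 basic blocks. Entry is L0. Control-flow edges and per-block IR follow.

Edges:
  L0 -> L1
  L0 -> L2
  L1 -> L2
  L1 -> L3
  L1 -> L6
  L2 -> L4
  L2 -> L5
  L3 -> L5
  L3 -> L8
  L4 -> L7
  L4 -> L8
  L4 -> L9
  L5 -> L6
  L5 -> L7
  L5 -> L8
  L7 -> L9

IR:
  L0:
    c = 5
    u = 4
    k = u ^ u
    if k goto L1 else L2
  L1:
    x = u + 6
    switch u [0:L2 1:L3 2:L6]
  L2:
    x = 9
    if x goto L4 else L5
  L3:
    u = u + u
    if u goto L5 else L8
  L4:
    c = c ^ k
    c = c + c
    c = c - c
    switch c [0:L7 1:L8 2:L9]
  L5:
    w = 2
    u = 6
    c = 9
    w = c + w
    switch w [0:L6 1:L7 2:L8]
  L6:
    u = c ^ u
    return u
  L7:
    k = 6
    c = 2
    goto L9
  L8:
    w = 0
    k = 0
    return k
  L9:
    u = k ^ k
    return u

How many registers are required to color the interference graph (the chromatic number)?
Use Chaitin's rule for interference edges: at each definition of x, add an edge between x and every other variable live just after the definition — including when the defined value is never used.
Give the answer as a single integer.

Block summaries:
  L0 def {c,k,u} use ∅
  L1 def {x} use {u}
  L2 def {x} use ∅
  L3 def {u} use {u}
  L4 def {c} use {c,k}
  L5 def {c,u,w} use ∅
  L6 def {u} use {c,u}
  L7 def {c,k} use ∅
  L8 def {k,w} use ∅
  L9 def {u} use {k}

Live sets:
  L0: in=∅ out={c,k,u}
  L1: in={c,k,u} out={c,k,u}
  L2: in={c,k} out={c,k}
  L3: in={u} out=∅
  L4: in={c,k} out={k}
  L5: in=∅ out={c,u}
  L6: in={c,u} out=∅
  L7: in=∅ out={k}
  L8: in=∅ out=∅
  L9: in={k} out=∅

Interfere edges:
  c↔{k,u,w,x}
  k↔{c,u,x}
  u↔{c,k,w,x}
  w↔{c,u}
  x↔{c,k,u}

Colouring:
  {c,k,u,x} pairwise interfere (4-clique) ⇒ χ ≥ 4
  4-colouring: R0={c}  R1={u}  R2={k,w}  R3={x}
  χ = 4

Answer: 4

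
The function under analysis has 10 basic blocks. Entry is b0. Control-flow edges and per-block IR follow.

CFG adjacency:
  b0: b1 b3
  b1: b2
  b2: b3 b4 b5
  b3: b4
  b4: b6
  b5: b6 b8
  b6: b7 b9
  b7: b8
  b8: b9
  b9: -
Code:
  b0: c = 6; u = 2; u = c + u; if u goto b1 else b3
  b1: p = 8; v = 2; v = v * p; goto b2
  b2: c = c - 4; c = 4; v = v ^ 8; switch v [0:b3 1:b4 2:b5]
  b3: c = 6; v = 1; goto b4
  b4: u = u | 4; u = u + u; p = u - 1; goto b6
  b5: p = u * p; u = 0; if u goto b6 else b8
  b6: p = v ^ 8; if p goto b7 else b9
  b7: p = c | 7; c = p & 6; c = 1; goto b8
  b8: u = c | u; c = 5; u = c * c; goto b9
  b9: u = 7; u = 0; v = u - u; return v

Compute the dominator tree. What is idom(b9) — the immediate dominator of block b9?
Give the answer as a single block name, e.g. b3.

Answer: b0

Working:
idom tree: b1←b0 b2←b1 b3←b0 b4←b0 b5←b2 b6←b0 b7←b6 b8←b0 b9←b0
Join-block Dom:
  b3: preds {b0,b2}: {b0} ∩ {b0,b1,b2} = {b0}; idom=b0
  b4: preds {b2,b3}: {b0,b1,b2} ∩ {b0,b3} = {b0}; idom=b0
  b6: preds {b4,b5}: {b0,b4} ∩ {b0,b1,b2,b5} = {b0}; idom=b0
  b8: preds {b5,b7}: {b0,b1,b2,b5} ∩ {b0,b6,b7} = {b0}; idom=b0
  b9: preds {b6,b8}: {b0,b6} ∩ {b0,b8} = {b0}; idom=b0

idom(b9) = b0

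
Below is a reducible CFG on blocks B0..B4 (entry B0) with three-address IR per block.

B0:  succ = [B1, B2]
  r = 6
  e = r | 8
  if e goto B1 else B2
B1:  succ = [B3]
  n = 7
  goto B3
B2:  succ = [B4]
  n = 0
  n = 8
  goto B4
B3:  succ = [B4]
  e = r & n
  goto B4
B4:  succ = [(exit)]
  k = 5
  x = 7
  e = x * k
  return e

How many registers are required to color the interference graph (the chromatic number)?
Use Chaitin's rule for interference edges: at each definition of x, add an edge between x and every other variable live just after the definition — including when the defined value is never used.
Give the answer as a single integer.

Answer: 2

Working:
def/use:
  B0: def={e,r} ue=∅
  B1: def={n} ue=∅
  B2: def={n} ue=∅
  B3: def={e} ue={n,r}
  B4: def={e,k,x} ue=∅

Live sets:
  B0: in=∅ out={r}
  B1: in={r} out={n,r}
  B2: in=∅ out=∅
  B3: in={n,r} out=∅
  B4: in=∅ out=∅

Interference:
  e: {r}
  k: {x}
  n: {r}
  r: {e,n}
  x: {k}

Chromatic number:
  {e,r} pairwise interfere (2-clique) ⇒ χ ≥ 2
  assign e→R1 k→R0 n→R1 r→R0 x→R1 — no edge inside a register ⇒ χ ≤ 2
  χ = 2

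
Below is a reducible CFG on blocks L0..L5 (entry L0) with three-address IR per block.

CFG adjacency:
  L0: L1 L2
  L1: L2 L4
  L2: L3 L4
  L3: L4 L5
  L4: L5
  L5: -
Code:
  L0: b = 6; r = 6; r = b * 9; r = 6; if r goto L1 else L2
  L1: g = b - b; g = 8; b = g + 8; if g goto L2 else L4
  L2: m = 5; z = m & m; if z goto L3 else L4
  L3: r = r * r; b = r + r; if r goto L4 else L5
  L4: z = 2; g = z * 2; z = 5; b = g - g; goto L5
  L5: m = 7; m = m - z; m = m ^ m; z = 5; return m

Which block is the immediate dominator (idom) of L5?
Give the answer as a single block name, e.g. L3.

Answer: L0

Derivation:
idom tree: L1←L0 L2←L0 L3←L2 L4←L0 L5←L0
Dom∩ at merges:
  L2: preds {L0,L1}: {L0} ∩ {L0,L1} = {L0}; idom=L0
  L4: preds {L1,L2,L3}: {L0,L1} ∩ {L0,L2} ∩ {L0,L2,L3} = {L0}; idom=L0
  L5: preds {L3,L4}: {L0,L2,L3} ∩ {L0,L4} = {L0}; idom=L0

idom(L5) = L0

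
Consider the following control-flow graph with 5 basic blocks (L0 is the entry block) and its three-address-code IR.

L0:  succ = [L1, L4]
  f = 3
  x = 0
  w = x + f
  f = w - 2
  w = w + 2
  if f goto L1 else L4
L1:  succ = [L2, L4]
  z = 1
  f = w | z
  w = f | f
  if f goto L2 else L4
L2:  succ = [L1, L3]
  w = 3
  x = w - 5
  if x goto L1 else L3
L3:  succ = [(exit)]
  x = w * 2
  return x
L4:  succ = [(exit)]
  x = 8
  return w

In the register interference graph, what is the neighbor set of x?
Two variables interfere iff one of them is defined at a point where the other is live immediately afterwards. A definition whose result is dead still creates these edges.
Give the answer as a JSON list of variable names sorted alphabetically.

Block summaries:
  L0 def {f,w,x} use ∅
  L1 def {f,w,z} use {w}
  L2 def {w,x} use ∅
  L3 def {x} use {w}
  L4 def {x} use {w}

Backward fixpoint:
  live L0: ∅→{w}
  live L1: {w}→{w}
  live L2: ∅→{w}
  live L3: {w}→∅
  live L4: {w}→∅

Conflict graph:
  f — {w,x}
  w — {f,x,z}
  x — {f,w}
  z — {w}

N(x) = ["f", "w"]

Answer: ["f", "w"]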